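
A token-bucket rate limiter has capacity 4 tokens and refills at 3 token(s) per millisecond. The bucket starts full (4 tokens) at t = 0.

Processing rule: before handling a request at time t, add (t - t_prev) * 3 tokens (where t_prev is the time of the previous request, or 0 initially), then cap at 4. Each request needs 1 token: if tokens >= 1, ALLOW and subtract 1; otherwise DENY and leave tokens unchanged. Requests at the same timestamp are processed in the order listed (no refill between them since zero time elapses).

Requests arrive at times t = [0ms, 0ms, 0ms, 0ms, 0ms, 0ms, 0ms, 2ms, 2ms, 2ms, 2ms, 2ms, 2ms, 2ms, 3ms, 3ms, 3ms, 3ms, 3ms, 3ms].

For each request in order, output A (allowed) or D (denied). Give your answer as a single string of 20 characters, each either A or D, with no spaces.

Simulating step by step:
  req#1 t=0ms: ALLOW
  req#2 t=0ms: ALLOW
  req#3 t=0ms: ALLOW
  req#4 t=0ms: ALLOW
  req#5 t=0ms: DENY
  req#6 t=0ms: DENY
  req#7 t=0ms: DENY
  req#8 t=2ms: ALLOW
  req#9 t=2ms: ALLOW
  req#10 t=2ms: ALLOW
  req#11 t=2ms: ALLOW
  req#12 t=2ms: DENY
  req#13 t=2ms: DENY
  req#14 t=2ms: DENY
  req#15 t=3ms: ALLOW
  req#16 t=3ms: ALLOW
  req#17 t=3ms: ALLOW
  req#18 t=3ms: DENY
  req#19 t=3ms: DENY
  req#20 t=3ms: DENY

Answer: AAAADDDAAAADDDAAADDD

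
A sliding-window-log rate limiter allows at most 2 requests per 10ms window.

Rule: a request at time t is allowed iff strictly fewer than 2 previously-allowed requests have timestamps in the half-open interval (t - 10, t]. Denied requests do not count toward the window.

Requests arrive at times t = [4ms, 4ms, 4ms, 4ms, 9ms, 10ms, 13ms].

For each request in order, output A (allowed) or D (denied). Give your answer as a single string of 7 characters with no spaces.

Tracking allowed requests in the window:
  req#1 t=4ms: ALLOW
  req#2 t=4ms: ALLOW
  req#3 t=4ms: DENY
  req#4 t=4ms: DENY
  req#5 t=9ms: DENY
  req#6 t=10ms: DENY
  req#7 t=13ms: DENY

Answer: AADDDDD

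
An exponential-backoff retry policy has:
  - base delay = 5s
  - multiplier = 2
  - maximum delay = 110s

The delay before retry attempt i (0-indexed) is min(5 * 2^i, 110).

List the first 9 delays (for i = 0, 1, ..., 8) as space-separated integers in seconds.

Answer: 5 10 20 40 80 110 110 110 110

Derivation:
Computing each delay:
  i=0: min(5*2^0, 110) = 5
  i=1: min(5*2^1, 110) = 10
  i=2: min(5*2^2, 110) = 20
  i=3: min(5*2^3, 110) = 40
  i=4: min(5*2^4, 110) = 80
  i=5: min(5*2^5, 110) = 110
  i=6: min(5*2^6, 110) = 110
  i=7: min(5*2^7, 110) = 110
  i=8: min(5*2^8, 110) = 110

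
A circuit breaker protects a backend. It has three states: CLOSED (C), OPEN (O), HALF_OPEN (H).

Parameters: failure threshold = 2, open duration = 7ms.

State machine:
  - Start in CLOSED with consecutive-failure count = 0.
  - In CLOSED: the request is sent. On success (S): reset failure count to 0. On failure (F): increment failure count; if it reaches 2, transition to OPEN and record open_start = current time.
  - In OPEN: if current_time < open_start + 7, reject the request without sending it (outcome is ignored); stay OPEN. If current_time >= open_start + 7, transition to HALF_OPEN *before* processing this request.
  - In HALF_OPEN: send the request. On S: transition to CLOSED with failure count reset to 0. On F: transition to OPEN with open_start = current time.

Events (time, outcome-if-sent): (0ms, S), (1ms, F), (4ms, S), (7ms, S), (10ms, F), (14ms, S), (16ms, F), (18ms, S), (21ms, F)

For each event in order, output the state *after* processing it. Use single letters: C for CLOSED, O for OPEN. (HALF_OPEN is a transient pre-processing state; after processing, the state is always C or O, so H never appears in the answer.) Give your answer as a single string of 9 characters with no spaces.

Answer: CCCCCCCCC

Derivation:
State after each event:
  event#1 t=0ms outcome=S: state=CLOSED
  event#2 t=1ms outcome=F: state=CLOSED
  event#3 t=4ms outcome=S: state=CLOSED
  event#4 t=7ms outcome=S: state=CLOSED
  event#5 t=10ms outcome=F: state=CLOSED
  event#6 t=14ms outcome=S: state=CLOSED
  event#7 t=16ms outcome=F: state=CLOSED
  event#8 t=18ms outcome=S: state=CLOSED
  event#9 t=21ms outcome=F: state=CLOSED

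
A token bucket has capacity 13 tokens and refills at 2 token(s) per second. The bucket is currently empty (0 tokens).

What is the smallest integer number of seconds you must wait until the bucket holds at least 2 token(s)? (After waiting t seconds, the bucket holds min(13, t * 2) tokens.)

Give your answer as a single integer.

Need t * 2 >= 2, so t >= 2/2.
Smallest integer t = ceil(2/2) = 1.

Answer: 1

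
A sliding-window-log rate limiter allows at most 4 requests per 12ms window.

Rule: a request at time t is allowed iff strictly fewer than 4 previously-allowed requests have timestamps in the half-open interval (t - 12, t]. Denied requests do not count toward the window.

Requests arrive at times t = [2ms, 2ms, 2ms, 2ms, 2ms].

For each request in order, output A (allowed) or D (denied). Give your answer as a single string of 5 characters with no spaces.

Answer: AAAAD

Derivation:
Tracking allowed requests in the window:
  req#1 t=2ms: ALLOW
  req#2 t=2ms: ALLOW
  req#3 t=2ms: ALLOW
  req#4 t=2ms: ALLOW
  req#5 t=2ms: DENY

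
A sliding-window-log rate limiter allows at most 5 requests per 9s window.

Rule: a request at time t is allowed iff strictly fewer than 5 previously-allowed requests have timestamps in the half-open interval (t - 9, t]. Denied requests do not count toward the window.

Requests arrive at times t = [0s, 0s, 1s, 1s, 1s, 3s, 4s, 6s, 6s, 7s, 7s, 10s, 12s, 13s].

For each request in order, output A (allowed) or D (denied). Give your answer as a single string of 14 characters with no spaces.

Answer: AAAAADDDDDDAAA

Derivation:
Tracking allowed requests in the window:
  req#1 t=0s: ALLOW
  req#2 t=0s: ALLOW
  req#3 t=1s: ALLOW
  req#4 t=1s: ALLOW
  req#5 t=1s: ALLOW
  req#6 t=3s: DENY
  req#7 t=4s: DENY
  req#8 t=6s: DENY
  req#9 t=6s: DENY
  req#10 t=7s: DENY
  req#11 t=7s: DENY
  req#12 t=10s: ALLOW
  req#13 t=12s: ALLOW
  req#14 t=13s: ALLOW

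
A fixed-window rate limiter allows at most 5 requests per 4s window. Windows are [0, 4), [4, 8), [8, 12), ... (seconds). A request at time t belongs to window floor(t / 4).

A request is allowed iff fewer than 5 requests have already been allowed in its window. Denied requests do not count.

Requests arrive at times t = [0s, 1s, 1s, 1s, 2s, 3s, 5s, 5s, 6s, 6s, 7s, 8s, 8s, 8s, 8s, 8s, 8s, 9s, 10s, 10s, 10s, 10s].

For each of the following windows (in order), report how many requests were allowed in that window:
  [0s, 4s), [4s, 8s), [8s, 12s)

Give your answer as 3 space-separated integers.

Answer: 5 5 5

Derivation:
Processing requests:
  req#1 t=0s (window 0): ALLOW
  req#2 t=1s (window 0): ALLOW
  req#3 t=1s (window 0): ALLOW
  req#4 t=1s (window 0): ALLOW
  req#5 t=2s (window 0): ALLOW
  req#6 t=3s (window 0): DENY
  req#7 t=5s (window 1): ALLOW
  req#8 t=5s (window 1): ALLOW
  req#9 t=6s (window 1): ALLOW
  req#10 t=6s (window 1): ALLOW
  req#11 t=7s (window 1): ALLOW
  req#12 t=8s (window 2): ALLOW
  req#13 t=8s (window 2): ALLOW
  req#14 t=8s (window 2): ALLOW
  req#15 t=8s (window 2): ALLOW
  req#16 t=8s (window 2): ALLOW
  req#17 t=8s (window 2): DENY
  req#18 t=9s (window 2): DENY
  req#19 t=10s (window 2): DENY
  req#20 t=10s (window 2): DENY
  req#21 t=10s (window 2): DENY
  req#22 t=10s (window 2): DENY

Allowed counts by window: 5 5 5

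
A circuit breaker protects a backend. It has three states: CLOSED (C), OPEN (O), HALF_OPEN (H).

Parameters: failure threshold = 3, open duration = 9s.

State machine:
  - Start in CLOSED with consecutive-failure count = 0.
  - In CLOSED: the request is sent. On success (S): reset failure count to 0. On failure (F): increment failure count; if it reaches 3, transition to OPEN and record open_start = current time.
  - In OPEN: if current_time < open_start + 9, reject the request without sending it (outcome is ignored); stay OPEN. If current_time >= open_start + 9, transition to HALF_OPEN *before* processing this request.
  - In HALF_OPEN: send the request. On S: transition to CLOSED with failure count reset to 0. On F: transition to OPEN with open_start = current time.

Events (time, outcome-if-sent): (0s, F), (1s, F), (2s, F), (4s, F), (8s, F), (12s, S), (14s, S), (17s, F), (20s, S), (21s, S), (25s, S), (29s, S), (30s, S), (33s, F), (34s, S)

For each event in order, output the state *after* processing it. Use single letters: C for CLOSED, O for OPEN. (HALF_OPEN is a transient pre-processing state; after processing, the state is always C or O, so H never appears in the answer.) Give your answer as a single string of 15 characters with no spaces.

State after each event:
  event#1 t=0s outcome=F: state=CLOSED
  event#2 t=1s outcome=F: state=CLOSED
  event#3 t=2s outcome=F: state=OPEN
  event#4 t=4s outcome=F: state=OPEN
  event#5 t=8s outcome=F: state=OPEN
  event#6 t=12s outcome=S: state=CLOSED
  event#7 t=14s outcome=S: state=CLOSED
  event#8 t=17s outcome=F: state=CLOSED
  event#9 t=20s outcome=S: state=CLOSED
  event#10 t=21s outcome=S: state=CLOSED
  event#11 t=25s outcome=S: state=CLOSED
  event#12 t=29s outcome=S: state=CLOSED
  event#13 t=30s outcome=S: state=CLOSED
  event#14 t=33s outcome=F: state=CLOSED
  event#15 t=34s outcome=S: state=CLOSED

Answer: CCOOOCCCCCCCCCC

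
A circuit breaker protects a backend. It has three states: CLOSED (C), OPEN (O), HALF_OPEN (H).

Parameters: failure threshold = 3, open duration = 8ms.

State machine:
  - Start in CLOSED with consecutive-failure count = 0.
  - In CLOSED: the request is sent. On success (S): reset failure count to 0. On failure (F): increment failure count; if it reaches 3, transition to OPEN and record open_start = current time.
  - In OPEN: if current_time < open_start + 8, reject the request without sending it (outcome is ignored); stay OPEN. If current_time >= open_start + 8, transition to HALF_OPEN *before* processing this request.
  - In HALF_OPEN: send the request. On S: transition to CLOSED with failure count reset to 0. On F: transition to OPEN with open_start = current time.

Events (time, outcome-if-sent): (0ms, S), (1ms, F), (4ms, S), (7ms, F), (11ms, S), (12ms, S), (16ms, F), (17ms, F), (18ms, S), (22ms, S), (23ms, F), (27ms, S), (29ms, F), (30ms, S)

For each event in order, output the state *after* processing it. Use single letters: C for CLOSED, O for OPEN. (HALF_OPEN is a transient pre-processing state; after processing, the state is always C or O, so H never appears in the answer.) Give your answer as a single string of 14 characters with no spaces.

Answer: CCCCCCCCCCCCCC

Derivation:
State after each event:
  event#1 t=0ms outcome=S: state=CLOSED
  event#2 t=1ms outcome=F: state=CLOSED
  event#3 t=4ms outcome=S: state=CLOSED
  event#4 t=7ms outcome=F: state=CLOSED
  event#5 t=11ms outcome=S: state=CLOSED
  event#6 t=12ms outcome=S: state=CLOSED
  event#7 t=16ms outcome=F: state=CLOSED
  event#8 t=17ms outcome=F: state=CLOSED
  event#9 t=18ms outcome=S: state=CLOSED
  event#10 t=22ms outcome=S: state=CLOSED
  event#11 t=23ms outcome=F: state=CLOSED
  event#12 t=27ms outcome=S: state=CLOSED
  event#13 t=29ms outcome=F: state=CLOSED
  event#14 t=30ms outcome=S: state=CLOSED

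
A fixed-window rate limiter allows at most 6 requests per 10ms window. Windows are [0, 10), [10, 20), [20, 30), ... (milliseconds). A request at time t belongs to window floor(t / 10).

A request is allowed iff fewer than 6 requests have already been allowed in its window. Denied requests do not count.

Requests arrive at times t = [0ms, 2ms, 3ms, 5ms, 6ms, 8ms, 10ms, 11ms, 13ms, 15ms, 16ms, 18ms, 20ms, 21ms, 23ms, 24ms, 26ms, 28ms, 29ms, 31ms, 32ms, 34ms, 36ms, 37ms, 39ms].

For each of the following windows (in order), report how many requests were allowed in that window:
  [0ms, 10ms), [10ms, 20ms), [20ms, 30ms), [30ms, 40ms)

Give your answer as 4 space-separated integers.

Answer: 6 6 6 6

Derivation:
Processing requests:
  req#1 t=0ms (window 0): ALLOW
  req#2 t=2ms (window 0): ALLOW
  req#3 t=3ms (window 0): ALLOW
  req#4 t=5ms (window 0): ALLOW
  req#5 t=6ms (window 0): ALLOW
  req#6 t=8ms (window 0): ALLOW
  req#7 t=10ms (window 1): ALLOW
  req#8 t=11ms (window 1): ALLOW
  req#9 t=13ms (window 1): ALLOW
  req#10 t=15ms (window 1): ALLOW
  req#11 t=16ms (window 1): ALLOW
  req#12 t=18ms (window 1): ALLOW
  req#13 t=20ms (window 2): ALLOW
  req#14 t=21ms (window 2): ALLOW
  req#15 t=23ms (window 2): ALLOW
  req#16 t=24ms (window 2): ALLOW
  req#17 t=26ms (window 2): ALLOW
  req#18 t=28ms (window 2): ALLOW
  req#19 t=29ms (window 2): DENY
  req#20 t=31ms (window 3): ALLOW
  req#21 t=32ms (window 3): ALLOW
  req#22 t=34ms (window 3): ALLOW
  req#23 t=36ms (window 3): ALLOW
  req#24 t=37ms (window 3): ALLOW
  req#25 t=39ms (window 3): ALLOW

Allowed counts by window: 6 6 6 6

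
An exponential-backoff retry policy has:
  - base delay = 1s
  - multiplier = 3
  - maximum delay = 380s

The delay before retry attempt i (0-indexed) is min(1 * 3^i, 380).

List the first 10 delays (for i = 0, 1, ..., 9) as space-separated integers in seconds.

Answer: 1 3 9 27 81 243 380 380 380 380

Derivation:
Computing each delay:
  i=0: min(1*3^0, 380) = 1
  i=1: min(1*3^1, 380) = 3
  i=2: min(1*3^2, 380) = 9
  i=3: min(1*3^3, 380) = 27
  i=4: min(1*3^4, 380) = 81
  i=5: min(1*3^5, 380) = 243
  i=6: min(1*3^6, 380) = 380
  i=7: min(1*3^7, 380) = 380
  i=8: min(1*3^8, 380) = 380
  i=9: min(1*3^9, 380) = 380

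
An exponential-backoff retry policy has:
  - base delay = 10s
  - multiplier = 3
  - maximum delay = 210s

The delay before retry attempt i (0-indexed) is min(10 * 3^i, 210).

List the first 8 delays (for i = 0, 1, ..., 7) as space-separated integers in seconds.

Answer: 10 30 90 210 210 210 210 210

Derivation:
Computing each delay:
  i=0: min(10*3^0, 210) = 10
  i=1: min(10*3^1, 210) = 30
  i=2: min(10*3^2, 210) = 90
  i=3: min(10*3^3, 210) = 210
  i=4: min(10*3^4, 210) = 210
  i=5: min(10*3^5, 210) = 210
  i=6: min(10*3^6, 210) = 210
  i=7: min(10*3^7, 210) = 210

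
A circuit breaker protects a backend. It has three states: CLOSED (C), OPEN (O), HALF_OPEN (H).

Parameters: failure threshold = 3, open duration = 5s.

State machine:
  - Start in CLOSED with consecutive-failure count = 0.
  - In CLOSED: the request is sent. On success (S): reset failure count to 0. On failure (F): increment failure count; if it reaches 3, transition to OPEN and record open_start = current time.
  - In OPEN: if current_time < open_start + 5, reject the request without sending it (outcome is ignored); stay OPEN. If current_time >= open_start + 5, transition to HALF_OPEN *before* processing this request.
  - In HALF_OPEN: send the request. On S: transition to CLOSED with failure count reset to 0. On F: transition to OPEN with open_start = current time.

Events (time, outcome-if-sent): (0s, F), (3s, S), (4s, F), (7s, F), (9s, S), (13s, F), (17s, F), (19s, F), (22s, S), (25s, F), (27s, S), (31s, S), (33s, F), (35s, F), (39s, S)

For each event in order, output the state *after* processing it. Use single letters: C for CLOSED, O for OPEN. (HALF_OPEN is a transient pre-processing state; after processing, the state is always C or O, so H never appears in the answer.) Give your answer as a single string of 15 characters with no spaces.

State after each event:
  event#1 t=0s outcome=F: state=CLOSED
  event#2 t=3s outcome=S: state=CLOSED
  event#3 t=4s outcome=F: state=CLOSED
  event#4 t=7s outcome=F: state=CLOSED
  event#5 t=9s outcome=S: state=CLOSED
  event#6 t=13s outcome=F: state=CLOSED
  event#7 t=17s outcome=F: state=CLOSED
  event#8 t=19s outcome=F: state=OPEN
  event#9 t=22s outcome=S: state=OPEN
  event#10 t=25s outcome=F: state=OPEN
  event#11 t=27s outcome=S: state=OPEN
  event#12 t=31s outcome=S: state=CLOSED
  event#13 t=33s outcome=F: state=CLOSED
  event#14 t=35s outcome=F: state=CLOSED
  event#15 t=39s outcome=S: state=CLOSED

Answer: CCCCCCCOOOOCCCC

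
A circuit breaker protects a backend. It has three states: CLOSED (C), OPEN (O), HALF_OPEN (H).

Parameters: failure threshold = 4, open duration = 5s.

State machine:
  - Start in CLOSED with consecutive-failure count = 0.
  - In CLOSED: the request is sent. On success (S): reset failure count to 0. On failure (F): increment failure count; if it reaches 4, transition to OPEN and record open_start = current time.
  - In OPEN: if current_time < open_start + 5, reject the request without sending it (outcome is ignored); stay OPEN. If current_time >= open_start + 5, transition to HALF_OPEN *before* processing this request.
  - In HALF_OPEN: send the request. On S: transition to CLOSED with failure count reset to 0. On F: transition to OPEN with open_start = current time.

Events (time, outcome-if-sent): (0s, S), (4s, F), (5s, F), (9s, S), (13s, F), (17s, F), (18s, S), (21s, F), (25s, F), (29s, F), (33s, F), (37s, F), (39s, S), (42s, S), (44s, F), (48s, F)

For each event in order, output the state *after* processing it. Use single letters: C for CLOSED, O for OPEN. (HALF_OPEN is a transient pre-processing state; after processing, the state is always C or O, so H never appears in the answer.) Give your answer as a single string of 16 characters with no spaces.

Answer: CCCCCCCCCCOOCCCC

Derivation:
State after each event:
  event#1 t=0s outcome=S: state=CLOSED
  event#2 t=4s outcome=F: state=CLOSED
  event#3 t=5s outcome=F: state=CLOSED
  event#4 t=9s outcome=S: state=CLOSED
  event#5 t=13s outcome=F: state=CLOSED
  event#6 t=17s outcome=F: state=CLOSED
  event#7 t=18s outcome=S: state=CLOSED
  event#8 t=21s outcome=F: state=CLOSED
  event#9 t=25s outcome=F: state=CLOSED
  event#10 t=29s outcome=F: state=CLOSED
  event#11 t=33s outcome=F: state=OPEN
  event#12 t=37s outcome=F: state=OPEN
  event#13 t=39s outcome=S: state=CLOSED
  event#14 t=42s outcome=S: state=CLOSED
  event#15 t=44s outcome=F: state=CLOSED
  event#16 t=48s outcome=F: state=CLOSED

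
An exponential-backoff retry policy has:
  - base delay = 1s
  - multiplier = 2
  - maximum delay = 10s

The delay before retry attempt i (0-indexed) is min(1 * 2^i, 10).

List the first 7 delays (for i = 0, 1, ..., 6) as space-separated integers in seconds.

Answer: 1 2 4 8 10 10 10

Derivation:
Computing each delay:
  i=0: min(1*2^0, 10) = 1
  i=1: min(1*2^1, 10) = 2
  i=2: min(1*2^2, 10) = 4
  i=3: min(1*2^3, 10) = 8
  i=4: min(1*2^4, 10) = 10
  i=5: min(1*2^5, 10) = 10
  i=6: min(1*2^6, 10) = 10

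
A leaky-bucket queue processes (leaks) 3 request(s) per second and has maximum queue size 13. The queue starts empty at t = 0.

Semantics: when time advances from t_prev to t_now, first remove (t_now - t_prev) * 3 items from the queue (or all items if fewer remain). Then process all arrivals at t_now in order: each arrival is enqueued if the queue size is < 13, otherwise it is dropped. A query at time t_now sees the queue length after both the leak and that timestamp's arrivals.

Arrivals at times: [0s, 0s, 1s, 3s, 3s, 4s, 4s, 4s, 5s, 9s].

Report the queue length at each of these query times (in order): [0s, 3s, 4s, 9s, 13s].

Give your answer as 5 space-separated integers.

Answer: 2 2 3 1 0

Derivation:
Queue lengths at query times:
  query t=0s: backlog = 2
  query t=3s: backlog = 2
  query t=4s: backlog = 3
  query t=9s: backlog = 1
  query t=13s: backlog = 0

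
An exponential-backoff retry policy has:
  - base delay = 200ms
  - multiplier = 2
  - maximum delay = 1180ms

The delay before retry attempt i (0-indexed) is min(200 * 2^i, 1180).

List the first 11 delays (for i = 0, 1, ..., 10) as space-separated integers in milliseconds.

Answer: 200 400 800 1180 1180 1180 1180 1180 1180 1180 1180

Derivation:
Computing each delay:
  i=0: min(200*2^0, 1180) = 200
  i=1: min(200*2^1, 1180) = 400
  i=2: min(200*2^2, 1180) = 800
  i=3: min(200*2^3, 1180) = 1180
  i=4: min(200*2^4, 1180) = 1180
  i=5: min(200*2^5, 1180) = 1180
  i=6: min(200*2^6, 1180) = 1180
  i=7: min(200*2^7, 1180) = 1180
  i=8: min(200*2^8, 1180) = 1180
  i=9: min(200*2^9, 1180) = 1180
  i=10: min(200*2^10, 1180) = 1180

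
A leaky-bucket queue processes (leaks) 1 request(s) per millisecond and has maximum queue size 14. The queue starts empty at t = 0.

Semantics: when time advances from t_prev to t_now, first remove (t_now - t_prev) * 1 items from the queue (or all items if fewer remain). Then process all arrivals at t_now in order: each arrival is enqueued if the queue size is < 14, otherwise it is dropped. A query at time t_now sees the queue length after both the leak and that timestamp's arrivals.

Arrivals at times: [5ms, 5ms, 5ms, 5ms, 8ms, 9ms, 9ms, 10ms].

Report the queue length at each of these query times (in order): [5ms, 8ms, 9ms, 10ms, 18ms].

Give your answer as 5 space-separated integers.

Queue lengths at query times:
  query t=5ms: backlog = 4
  query t=8ms: backlog = 2
  query t=9ms: backlog = 3
  query t=10ms: backlog = 3
  query t=18ms: backlog = 0

Answer: 4 2 3 3 0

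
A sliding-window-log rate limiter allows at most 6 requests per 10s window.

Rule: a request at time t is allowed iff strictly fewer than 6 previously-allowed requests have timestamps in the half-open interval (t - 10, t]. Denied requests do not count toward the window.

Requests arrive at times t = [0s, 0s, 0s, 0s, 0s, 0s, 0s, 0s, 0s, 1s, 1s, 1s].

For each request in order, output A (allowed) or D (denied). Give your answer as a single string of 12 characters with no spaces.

Tracking allowed requests in the window:
  req#1 t=0s: ALLOW
  req#2 t=0s: ALLOW
  req#3 t=0s: ALLOW
  req#4 t=0s: ALLOW
  req#5 t=0s: ALLOW
  req#6 t=0s: ALLOW
  req#7 t=0s: DENY
  req#8 t=0s: DENY
  req#9 t=0s: DENY
  req#10 t=1s: DENY
  req#11 t=1s: DENY
  req#12 t=1s: DENY

Answer: AAAAAADDDDDD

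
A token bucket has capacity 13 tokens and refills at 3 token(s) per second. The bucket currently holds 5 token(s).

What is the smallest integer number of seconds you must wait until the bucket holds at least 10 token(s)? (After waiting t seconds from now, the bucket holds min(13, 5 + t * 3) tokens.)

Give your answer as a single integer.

Answer: 2

Derivation:
Need 5 + t * 3 >= 10, so t >= 5/3.
Smallest integer t = ceil(5/3) = 2.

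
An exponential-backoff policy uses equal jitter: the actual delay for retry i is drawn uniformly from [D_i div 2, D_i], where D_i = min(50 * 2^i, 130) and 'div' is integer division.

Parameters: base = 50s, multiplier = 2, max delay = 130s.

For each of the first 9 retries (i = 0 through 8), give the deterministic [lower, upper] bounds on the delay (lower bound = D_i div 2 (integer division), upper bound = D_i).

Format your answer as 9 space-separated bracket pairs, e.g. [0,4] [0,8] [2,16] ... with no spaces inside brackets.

Answer: [25,50] [50,100] [65,130] [65,130] [65,130] [65,130] [65,130] [65,130] [65,130]

Derivation:
Computing bounds per retry:
  i=0: D_i=min(50*2^0,130)=50, bounds=[25,50]
  i=1: D_i=min(50*2^1,130)=100, bounds=[50,100]
  i=2: D_i=min(50*2^2,130)=130, bounds=[65,130]
  i=3: D_i=min(50*2^3,130)=130, bounds=[65,130]
  i=4: D_i=min(50*2^4,130)=130, bounds=[65,130]
  i=5: D_i=min(50*2^5,130)=130, bounds=[65,130]
  i=6: D_i=min(50*2^6,130)=130, bounds=[65,130]
  i=7: D_i=min(50*2^7,130)=130, bounds=[65,130]
  i=8: D_i=min(50*2^8,130)=130, bounds=[65,130]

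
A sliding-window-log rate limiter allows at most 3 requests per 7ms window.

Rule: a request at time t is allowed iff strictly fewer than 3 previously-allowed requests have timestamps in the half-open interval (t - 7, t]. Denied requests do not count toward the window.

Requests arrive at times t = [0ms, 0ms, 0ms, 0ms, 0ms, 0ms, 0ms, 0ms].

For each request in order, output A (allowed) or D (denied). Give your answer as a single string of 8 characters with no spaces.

Tracking allowed requests in the window:
  req#1 t=0ms: ALLOW
  req#2 t=0ms: ALLOW
  req#3 t=0ms: ALLOW
  req#4 t=0ms: DENY
  req#5 t=0ms: DENY
  req#6 t=0ms: DENY
  req#7 t=0ms: DENY
  req#8 t=0ms: DENY

Answer: AAADDDDD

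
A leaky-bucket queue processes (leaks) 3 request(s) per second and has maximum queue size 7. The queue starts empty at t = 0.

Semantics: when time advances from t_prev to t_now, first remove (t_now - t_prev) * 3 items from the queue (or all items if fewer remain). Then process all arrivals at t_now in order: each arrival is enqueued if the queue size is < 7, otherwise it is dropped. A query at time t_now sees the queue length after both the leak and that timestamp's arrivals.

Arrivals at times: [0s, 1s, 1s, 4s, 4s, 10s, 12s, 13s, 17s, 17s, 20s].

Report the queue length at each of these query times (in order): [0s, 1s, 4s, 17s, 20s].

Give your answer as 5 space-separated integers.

Queue lengths at query times:
  query t=0s: backlog = 1
  query t=1s: backlog = 2
  query t=4s: backlog = 2
  query t=17s: backlog = 2
  query t=20s: backlog = 1

Answer: 1 2 2 2 1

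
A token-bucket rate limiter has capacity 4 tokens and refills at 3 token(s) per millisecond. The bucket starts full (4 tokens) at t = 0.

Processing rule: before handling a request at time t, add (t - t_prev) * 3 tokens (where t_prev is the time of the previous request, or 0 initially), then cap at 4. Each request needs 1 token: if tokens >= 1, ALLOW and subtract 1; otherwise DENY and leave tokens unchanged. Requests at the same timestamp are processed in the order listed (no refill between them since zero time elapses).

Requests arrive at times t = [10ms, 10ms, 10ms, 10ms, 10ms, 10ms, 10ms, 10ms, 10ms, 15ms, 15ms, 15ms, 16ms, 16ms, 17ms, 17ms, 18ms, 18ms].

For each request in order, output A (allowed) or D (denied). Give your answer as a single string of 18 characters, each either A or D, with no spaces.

Simulating step by step:
  req#1 t=10ms: ALLOW
  req#2 t=10ms: ALLOW
  req#3 t=10ms: ALLOW
  req#4 t=10ms: ALLOW
  req#5 t=10ms: DENY
  req#6 t=10ms: DENY
  req#7 t=10ms: DENY
  req#8 t=10ms: DENY
  req#9 t=10ms: DENY
  req#10 t=15ms: ALLOW
  req#11 t=15ms: ALLOW
  req#12 t=15ms: ALLOW
  req#13 t=16ms: ALLOW
  req#14 t=16ms: ALLOW
  req#15 t=17ms: ALLOW
  req#16 t=17ms: ALLOW
  req#17 t=18ms: ALLOW
  req#18 t=18ms: ALLOW

Answer: AAAADDDDDAAAAAAAAA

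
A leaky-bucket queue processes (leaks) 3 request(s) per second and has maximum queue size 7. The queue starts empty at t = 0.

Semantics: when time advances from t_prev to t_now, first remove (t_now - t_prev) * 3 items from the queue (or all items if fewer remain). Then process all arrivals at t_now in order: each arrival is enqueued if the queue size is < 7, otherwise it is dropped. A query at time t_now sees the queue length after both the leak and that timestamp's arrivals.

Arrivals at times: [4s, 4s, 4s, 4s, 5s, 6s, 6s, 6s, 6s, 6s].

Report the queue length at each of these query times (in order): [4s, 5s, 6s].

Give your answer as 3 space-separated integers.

Queue lengths at query times:
  query t=4s: backlog = 4
  query t=5s: backlog = 2
  query t=6s: backlog = 5

Answer: 4 2 5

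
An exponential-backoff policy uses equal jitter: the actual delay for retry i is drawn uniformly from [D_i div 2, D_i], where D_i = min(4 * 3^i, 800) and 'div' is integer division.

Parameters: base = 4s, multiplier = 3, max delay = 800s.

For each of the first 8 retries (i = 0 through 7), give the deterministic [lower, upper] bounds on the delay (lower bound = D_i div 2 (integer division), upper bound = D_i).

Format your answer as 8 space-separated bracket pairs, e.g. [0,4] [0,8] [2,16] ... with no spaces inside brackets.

Computing bounds per retry:
  i=0: D_i=min(4*3^0,800)=4, bounds=[2,4]
  i=1: D_i=min(4*3^1,800)=12, bounds=[6,12]
  i=2: D_i=min(4*3^2,800)=36, bounds=[18,36]
  i=3: D_i=min(4*3^3,800)=108, bounds=[54,108]
  i=4: D_i=min(4*3^4,800)=324, bounds=[162,324]
  i=5: D_i=min(4*3^5,800)=800, bounds=[400,800]
  i=6: D_i=min(4*3^6,800)=800, bounds=[400,800]
  i=7: D_i=min(4*3^7,800)=800, bounds=[400,800]

Answer: [2,4] [6,12] [18,36] [54,108] [162,324] [400,800] [400,800] [400,800]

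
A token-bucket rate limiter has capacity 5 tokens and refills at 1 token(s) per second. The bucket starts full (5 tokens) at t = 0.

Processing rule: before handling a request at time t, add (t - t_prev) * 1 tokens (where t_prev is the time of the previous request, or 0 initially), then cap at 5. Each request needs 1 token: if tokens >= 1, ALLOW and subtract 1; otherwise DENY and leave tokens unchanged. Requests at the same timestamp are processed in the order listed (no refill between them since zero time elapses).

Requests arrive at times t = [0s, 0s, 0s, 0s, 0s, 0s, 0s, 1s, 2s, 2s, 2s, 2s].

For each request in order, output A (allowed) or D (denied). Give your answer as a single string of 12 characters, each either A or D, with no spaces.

Answer: AAAAADDAADDD

Derivation:
Simulating step by step:
  req#1 t=0s: ALLOW
  req#2 t=0s: ALLOW
  req#3 t=0s: ALLOW
  req#4 t=0s: ALLOW
  req#5 t=0s: ALLOW
  req#6 t=0s: DENY
  req#7 t=0s: DENY
  req#8 t=1s: ALLOW
  req#9 t=2s: ALLOW
  req#10 t=2s: DENY
  req#11 t=2s: DENY
  req#12 t=2s: DENY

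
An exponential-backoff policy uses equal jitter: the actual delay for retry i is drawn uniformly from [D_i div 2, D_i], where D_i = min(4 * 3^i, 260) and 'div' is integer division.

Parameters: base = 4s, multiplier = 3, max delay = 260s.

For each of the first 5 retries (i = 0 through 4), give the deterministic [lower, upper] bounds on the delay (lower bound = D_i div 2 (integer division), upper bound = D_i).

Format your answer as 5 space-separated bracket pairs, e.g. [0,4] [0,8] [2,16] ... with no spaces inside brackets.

Answer: [2,4] [6,12] [18,36] [54,108] [130,260]

Derivation:
Computing bounds per retry:
  i=0: D_i=min(4*3^0,260)=4, bounds=[2,4]
  i=1: D_i=min(4*3^1,260)=12, bounds=[6,12]
  i=2: D_i=min(4*3^2,260)=36, bounds=[18,36]
  i=3: D_i=min(4*3^3,260)=108, bounds=[54,108]
  i=4: D_i=min(4*3^4,260)=260, bounds=[130,260]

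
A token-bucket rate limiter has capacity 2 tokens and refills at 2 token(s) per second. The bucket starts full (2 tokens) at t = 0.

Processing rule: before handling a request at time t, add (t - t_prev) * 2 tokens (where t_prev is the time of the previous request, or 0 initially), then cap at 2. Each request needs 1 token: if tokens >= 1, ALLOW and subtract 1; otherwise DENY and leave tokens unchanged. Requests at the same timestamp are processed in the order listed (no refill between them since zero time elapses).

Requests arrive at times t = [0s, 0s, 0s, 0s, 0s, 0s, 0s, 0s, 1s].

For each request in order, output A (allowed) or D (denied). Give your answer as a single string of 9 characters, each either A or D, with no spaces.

Simulating step by step:
  req#1 t=0s: ALLOW
  req#2 t=0s: ALLOW
  req#3 t=0s: DENY
  req#4 t=0s: DENY
  req#5 t=0s: DENY
  req#6 t=0s: DENY
  req#7 t=0s: DENY
  req#8 t=0s: DENY
  req#9 t=1s: ALLOW

Answer: AADDDDDDA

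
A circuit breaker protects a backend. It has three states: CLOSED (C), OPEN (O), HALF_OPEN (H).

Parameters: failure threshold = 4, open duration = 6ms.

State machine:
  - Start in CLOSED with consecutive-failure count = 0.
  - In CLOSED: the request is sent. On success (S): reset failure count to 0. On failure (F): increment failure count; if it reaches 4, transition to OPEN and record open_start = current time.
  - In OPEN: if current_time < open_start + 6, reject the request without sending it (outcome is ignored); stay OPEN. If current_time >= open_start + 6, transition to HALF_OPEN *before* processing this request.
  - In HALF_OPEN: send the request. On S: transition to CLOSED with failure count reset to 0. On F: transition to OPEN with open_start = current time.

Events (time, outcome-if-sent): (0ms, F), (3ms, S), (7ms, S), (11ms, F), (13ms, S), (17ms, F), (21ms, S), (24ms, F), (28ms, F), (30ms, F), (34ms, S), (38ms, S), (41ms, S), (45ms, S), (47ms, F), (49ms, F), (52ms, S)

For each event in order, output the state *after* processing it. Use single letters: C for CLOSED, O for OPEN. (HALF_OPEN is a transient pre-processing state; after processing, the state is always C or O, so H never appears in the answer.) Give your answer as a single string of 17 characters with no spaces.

Answer: CCCCCCCCCCCCCCCCC

Derivation:
State after each event:
  event#1 t=0ms outcome=F: state=CLOSED
  event#2 t=3ms outcome=S: state=CLOSED
  event#3 t=7ms outcome=S: state=CLOSED
  event#4 t=11ms outcome=F: state=CLOSED
  event#5 t=13ms outcome=S: state=CLOSED
  event#6 t=17ms outcome=F: state=CLOSED
  event#7 t=21ms outcome=S: state=CLOSED
  event#8 t=24ms outcome=F: state=CLOSED
  event#9 t=28ms outcome=F: state=CLOSED
  event#10 t=30ms outcome=F: state=CLOSED
  event#11 t=34ms outcome=S: state=CLOSED
  event#12 t=38ms outcome=S: state=CLOSED
  event#13 t=41ms outcome=S: state=CLOSED
  event#14 t=45ms outcome=S: state=CLOSED
  event#15 t=47ms outcome=F: state=CLOSED
  event#16 t=49ms outcome=F: state=CLOSED
  event#17 t=52ms outcome=S: state=CLOSED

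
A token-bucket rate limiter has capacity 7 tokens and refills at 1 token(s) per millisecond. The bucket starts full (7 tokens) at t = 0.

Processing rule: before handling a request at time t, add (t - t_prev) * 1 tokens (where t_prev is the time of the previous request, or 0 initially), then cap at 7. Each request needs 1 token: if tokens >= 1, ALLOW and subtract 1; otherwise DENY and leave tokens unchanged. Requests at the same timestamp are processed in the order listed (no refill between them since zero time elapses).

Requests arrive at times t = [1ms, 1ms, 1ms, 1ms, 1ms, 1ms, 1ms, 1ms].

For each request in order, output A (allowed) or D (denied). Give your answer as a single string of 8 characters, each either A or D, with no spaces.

Answer: AAAAAAAD

Derivation:
Simulating step by step:
  req#1 t=1ms: ALLOW
  req#2 t=1ms: ALLOW
  req#3 t=1ms: ALLOW
  req#4 t=1ms: ALLOW
  req#5 t=1ms: ALLOW
  req#6 t=1ms: ALLOW
  req#7 t=1ms: ALLOW
  req#8 t=1ms: DENY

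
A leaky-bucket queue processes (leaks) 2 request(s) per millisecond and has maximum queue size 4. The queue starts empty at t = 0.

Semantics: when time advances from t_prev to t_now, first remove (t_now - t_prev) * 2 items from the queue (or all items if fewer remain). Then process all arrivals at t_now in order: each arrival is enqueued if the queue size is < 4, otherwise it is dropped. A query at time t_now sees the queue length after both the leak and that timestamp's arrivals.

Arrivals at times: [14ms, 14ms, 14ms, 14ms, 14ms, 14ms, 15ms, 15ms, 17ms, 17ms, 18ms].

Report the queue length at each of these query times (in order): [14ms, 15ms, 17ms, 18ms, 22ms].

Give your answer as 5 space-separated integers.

Answer: 4 4 2 1 0

Derivation:
Queue lengths at query times:
  query t=14ms: backlog = 4
  query t=15ms: backlog = 4
  query t=17ms: backlog = 2
  query t=18ms: backlog = 1
  query t=22ms: backlog = 0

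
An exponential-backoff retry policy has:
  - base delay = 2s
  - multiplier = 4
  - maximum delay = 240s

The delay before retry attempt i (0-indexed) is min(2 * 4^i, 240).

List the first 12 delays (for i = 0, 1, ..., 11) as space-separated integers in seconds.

Answer: 2 8 32 128 240 240 240 240 240 240 240 240

Derivation:
Computing each delay:
  i=0: min(2*4^0, 240) = 2
  i=1: min(2*4^1, 240) = 8
  i=2: min(2*4^2, 240) = 32
  i=3: min(2*4^3, 240) = 128
  i=4: min(2*4^4, 240) = 240
  i=5: min(2*4^5, 240) = 240
  i=6: min(2*4^6, 240) = 240
  i=7: min(2*4^7, 240) = 240
  i=8: min(2*4^8, 240) = 240
  i=9: min(2*4^9, 240) = 240
  i=10: min(2*4^10, 240) = 240
  i=11: min(2*4^11, 240) = 240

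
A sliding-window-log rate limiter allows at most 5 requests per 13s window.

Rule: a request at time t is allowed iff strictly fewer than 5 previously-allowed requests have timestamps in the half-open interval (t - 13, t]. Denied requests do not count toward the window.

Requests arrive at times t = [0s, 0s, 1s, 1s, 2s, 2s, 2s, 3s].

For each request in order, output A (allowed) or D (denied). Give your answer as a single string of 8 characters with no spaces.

Answer: AAAAADDD

Derivation:
Tracking allowed requests in the window:
  req#1 t=0s: ALLOW
  req#2 t=0s: ALLOW
  req#3 t=1s: ALLOW
  req#4 t=1s: ALLOW
  req#5 t=2s: ALLOW
  req#6 t=2s: DENY
  req#7 t=2s: DENY
  req#8 t=3s: DENY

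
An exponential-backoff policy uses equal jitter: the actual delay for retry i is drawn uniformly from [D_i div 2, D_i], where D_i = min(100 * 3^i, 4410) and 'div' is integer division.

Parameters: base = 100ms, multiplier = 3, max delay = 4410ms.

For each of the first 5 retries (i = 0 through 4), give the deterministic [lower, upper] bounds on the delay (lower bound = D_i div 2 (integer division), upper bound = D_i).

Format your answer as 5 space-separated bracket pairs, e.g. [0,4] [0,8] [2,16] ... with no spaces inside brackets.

Computing bounds per retry:
  i=0: D_i=min(100*3^0,4410)=100, bounds=[50,100]
  i=1: D_i=min(100*3^1,4410)=300, bounds=[150,300]
  i=2: D_i=min(100*3^2,4410)=900, bounds=[450,900]
  i=3: D_i=min(100*3^3,4410)=2700, bounds=[1350,2700]
  i=4: D_i=min(100*3^4,4410)=4410, bounds=[2205,4410]

Answer: [50,100] [150,300] [450,900] [1350,2700] [2205,4410]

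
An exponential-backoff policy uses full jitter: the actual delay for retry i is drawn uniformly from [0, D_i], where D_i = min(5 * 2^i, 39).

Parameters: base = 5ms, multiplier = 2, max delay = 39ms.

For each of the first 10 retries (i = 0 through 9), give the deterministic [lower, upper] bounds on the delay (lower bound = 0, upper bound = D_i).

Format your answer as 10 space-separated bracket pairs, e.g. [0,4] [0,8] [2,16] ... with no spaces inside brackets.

Answer: [0,5] [0,10] [0,20] [0,39] [0,39] [0,39] [0,39] [0,39] [0,39] [0,39]

Derivation:
Computing bounds per retry:
  i=0: D_i=min(5*2^0,39)=5, bounds=[0,5]
  i=1: D_i=min(5*2^1,39)=10, bounds=[0,10]
  i=2: D_i=min(5*2^2,39)=20, bounds=[0,20]
  i=3: D_i=min(5*2^3,39)=39, bounds=[0,39]
  i=4: D_i=min(5*2^4,39)=39, bounds=[0,39]
  i=5: D_i=min(5*2^5,39)=39, bounds=[0,39]
  i=6: D_i=min(5*2^6,39)=39, bounds=[0,39]
  i=7: D_i=min(5*2^7,39)=39, bounds=[0,39]
  i=8: D_i=min(5*2^8,39)=39, bounds=[0,39]
  i=9: D_i=min(5*2^9,39)=39, bounds=[0,39]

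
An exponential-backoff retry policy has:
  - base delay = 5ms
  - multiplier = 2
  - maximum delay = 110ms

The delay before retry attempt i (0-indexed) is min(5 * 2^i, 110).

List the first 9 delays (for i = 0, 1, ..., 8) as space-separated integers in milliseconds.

Computing each delay:
  i=0: min(5*2^0, 110) = 5
  i=1: min(5*2^1, 110) = 10
  i=2: min(5*2^2, 110) = 20
  i=3: min(5*2^3, 110) = 40
  i=4: min(5*2^4, 110) = 80
  i=5: min(5*2^5, 110) = 110
  i=6: min(5*2^6, 110) = 110
  i=7: min(5*2^7, 110) = 110
  i=8: min(5*2^8, 110) = 110

Answer: 5 10 20 40 80 110 110 110 110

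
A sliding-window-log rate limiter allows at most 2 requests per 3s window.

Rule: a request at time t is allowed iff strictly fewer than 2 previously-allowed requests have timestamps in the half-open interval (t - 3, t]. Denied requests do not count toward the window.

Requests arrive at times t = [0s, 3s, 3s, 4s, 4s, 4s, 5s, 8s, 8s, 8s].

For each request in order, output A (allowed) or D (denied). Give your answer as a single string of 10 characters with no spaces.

Answer: AAADDDDAAD

Derivation:
Tracking allowed requests in the window:
  req#1 t=0s: ALLOW
  req#2 t=3s: ALLOW
  req#3 t=3s: ALLOW
  req#4 t=4s: DENY
  req#5 t=4s: DENY
  req#6 t=4s: DENY
  req#7 t=5s: DENY
  req#8 t=8s: ALLOW
  req#9 t=8s: ALLOW
  req#10 t=8s: DENY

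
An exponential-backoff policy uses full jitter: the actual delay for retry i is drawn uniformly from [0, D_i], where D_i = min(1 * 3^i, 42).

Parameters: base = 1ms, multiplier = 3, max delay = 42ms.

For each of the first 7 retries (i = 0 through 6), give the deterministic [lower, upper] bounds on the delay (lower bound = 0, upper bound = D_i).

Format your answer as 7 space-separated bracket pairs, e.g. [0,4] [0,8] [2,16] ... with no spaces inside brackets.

Computing bounds per retry:
  i=0: D_i=min(1*3^0,42)=1, bounds=[0,1]
  i=1: D_i=min(1*3^1,42)=3, bounds=[0,3]
  i=2: D_i=min(1*3^2,42)=9, bounds=[0,9]
  i=3: D_i=min(1*3^3,42)=27, bounds=[0,27]
  i=4: D_i=min(1*3^4,42)=42, bounds=[0,42]
  i=5: D_i=min(1*3^5,42)=42, bounds=[0,42]
  i=6: D_i=min(1*3^6,42)=42, bounds=[0,42]

Answer: [0,1] [0,3] [0,9] [0,27] [0,42] [0,42] [0,42]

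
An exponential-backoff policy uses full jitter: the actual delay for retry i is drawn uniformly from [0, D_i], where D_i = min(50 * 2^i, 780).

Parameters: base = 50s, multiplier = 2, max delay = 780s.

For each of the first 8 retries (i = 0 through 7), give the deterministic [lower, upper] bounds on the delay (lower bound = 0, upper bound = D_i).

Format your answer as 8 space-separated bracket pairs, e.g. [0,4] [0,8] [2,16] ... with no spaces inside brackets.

Answer: [0,50] [0,100] [0,200] [0,400] [0,780] [0,780] [0,780] [0,780]

Derivation:
Computing bounds per retry:
  i=0: D_i=min(50*2^0,780)=50, bounds=[0,50]
  i=1: D_i=min(50*2^1,780)=100, bounds=[0,100]
  i=2: D_i=min(50*2^2,780)=200, bounds=[0,200]
  i=3: D_i=min(50*2^3,780)=400, bounds=[0,400]
  i=4: D_i=min(50*2^4,780)=780, bounds=[0,780]
  i=5: D_i=min(50*2^5,780)=780, bounds=[0,780]
  i=6: D_i=min(50*2^6,780)=780, bounds=[0,780]
  i=7: D_i=min(50*2^7,780)=780, bounds=[0,780]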